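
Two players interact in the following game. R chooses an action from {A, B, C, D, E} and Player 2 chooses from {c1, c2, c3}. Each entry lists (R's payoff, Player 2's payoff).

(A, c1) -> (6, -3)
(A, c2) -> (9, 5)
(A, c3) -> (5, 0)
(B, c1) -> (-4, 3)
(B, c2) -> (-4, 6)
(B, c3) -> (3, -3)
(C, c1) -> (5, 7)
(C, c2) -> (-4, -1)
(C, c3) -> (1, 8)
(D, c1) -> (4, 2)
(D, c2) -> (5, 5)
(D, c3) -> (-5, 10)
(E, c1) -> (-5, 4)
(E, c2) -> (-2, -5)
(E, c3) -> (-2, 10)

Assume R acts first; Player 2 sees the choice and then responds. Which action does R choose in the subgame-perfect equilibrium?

Solve by backward induction (R leads).
- A: BR = c2, leader payoff 9.
- B: BR = c2, leader payoff -4.
- C: BR = c3, leader payoff 1.
- D: BR = c3, leader payoff -5.
- E: BR = c3, leader payoff -2.
Among 9, -4, 1, -5, -2, the best is 9 at A. Subgame-perfect outcome: (A, c2) with payoffs (9, 5).

A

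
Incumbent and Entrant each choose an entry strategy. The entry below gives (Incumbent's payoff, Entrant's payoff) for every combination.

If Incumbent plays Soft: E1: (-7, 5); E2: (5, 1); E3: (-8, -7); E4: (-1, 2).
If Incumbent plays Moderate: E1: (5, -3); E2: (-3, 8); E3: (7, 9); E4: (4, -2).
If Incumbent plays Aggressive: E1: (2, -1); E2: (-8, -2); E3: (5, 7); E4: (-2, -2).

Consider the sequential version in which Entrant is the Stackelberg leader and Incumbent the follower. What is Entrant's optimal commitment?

Work backward from Incumbent's decision.
- E1: BR = Moderate, leader payoff -3.
- E2: BR = Soft, leader payoff 1.
- E3: BR = Moderate, leader payoff 9.
- E4: BR = Moderate, leader payoff -2.
Maximizing over -3, 1, 9, -2, Entrant chooses E3. Subgame-perfect outcome: (Moderate, E3) with payoffs (7, 9).

E3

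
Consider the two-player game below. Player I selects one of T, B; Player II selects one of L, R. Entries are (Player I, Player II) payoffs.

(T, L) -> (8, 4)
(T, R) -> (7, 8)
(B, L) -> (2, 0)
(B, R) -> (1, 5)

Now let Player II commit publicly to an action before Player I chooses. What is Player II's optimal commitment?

R

Backward induction with Player II moving first.
- L: Player I compares 8, 2 and picks T; Player II would get 4.
- R: Player I compares 7, 1 and picks T; Player II would get 8.
Maximizing over 4, 8, Player II chooses R. Subgame-perfect outcome: (T, R) with payoffs (7, 8).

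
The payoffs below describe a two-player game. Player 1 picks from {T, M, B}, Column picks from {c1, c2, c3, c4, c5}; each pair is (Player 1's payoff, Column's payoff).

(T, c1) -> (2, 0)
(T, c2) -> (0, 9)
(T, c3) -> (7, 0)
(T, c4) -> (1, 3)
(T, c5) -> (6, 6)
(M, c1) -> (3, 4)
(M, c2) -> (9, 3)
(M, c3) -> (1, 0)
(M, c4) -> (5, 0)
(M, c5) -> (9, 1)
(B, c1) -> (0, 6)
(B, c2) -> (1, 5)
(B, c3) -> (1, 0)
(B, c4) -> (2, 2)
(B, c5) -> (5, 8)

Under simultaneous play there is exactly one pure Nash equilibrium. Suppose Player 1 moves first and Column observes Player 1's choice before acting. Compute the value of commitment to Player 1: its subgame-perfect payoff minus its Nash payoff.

Work backward from Column's decision.
- T: BR = c2, leader payoff 0.
- M: BR = c1, leader payoff 3.
- B: BR = c5, leader payoff 5.
Player 1's induced payoffs are 0, 3, 5, so Player 1 commits to B. Subgame-perfect outcome: (B, c5) with payoffs (5, 8).
Under simultaneous play:
Player 1's best replies: c1→M; c2→M; c3→T; c4→M; c5→M.
Column's best replies: T→c2; M→c1; B→c5.
Only (M, c1) has each player best-responding; Nash payoffs (3, 4).
Player 1's commitment gain: 5 − 3 = 2.

2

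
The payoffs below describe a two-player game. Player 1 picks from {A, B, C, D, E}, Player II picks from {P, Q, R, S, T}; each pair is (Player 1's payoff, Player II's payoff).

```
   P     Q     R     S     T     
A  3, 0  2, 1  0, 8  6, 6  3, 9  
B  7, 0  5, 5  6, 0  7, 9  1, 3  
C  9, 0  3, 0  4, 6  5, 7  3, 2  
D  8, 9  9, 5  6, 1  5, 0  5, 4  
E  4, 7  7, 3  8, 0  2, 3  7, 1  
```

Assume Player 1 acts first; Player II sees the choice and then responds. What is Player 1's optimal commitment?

D

Player II best-responds to each possible Player 1 move:
- A: BR = T, leader payoff 3.
- B: BR = S, leader payoff 7.
- C: BR = S, leader payoff 5.
- D: BR = P, leader payoff 8.
- E: BR = P, leader payoff 4.
Maximizing over 3, 7, 5, 8, 4, Player 1 chooses D. Subgame-perfect outcome: (D, P) with payoffs (8, 9).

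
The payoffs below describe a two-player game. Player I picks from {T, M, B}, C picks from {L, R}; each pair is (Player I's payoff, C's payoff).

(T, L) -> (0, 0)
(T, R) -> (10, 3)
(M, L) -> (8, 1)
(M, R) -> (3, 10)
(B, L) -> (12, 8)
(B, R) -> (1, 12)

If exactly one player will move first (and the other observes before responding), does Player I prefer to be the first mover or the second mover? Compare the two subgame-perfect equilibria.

If Player I leads: C's best replies are T→R, M→R, B→R; Player I's induced payoffs 10, 3, 1; outcome (T, R), payoffs (10, 3).
If C leads: Player I's best replies are L→B, R→T; C's induced payoffs 8, 3; outcome (B, L), payoffs (12, 8).
Player I gets 10 moving first and 12 moving second, so Player I prefers to move second.

second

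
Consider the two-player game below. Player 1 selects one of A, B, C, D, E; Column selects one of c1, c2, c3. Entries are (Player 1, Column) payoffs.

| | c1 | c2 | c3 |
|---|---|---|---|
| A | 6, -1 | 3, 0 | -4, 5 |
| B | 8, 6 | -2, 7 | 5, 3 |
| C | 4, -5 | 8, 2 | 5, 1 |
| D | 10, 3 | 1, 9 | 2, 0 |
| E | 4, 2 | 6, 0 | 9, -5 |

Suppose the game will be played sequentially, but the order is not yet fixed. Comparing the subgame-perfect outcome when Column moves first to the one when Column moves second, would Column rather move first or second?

If Player 1 leads: Column's best replies are A→c3, B→c2, C→c2, D→c2, E→c1; Player 1's induced payoffs -4, -2, 8, 1, 4; outcome (C, c2), payoffs (8, 2).
If Column leads: Player 1's best replies are c1→D, c2→C, c3→E; Column's induced payoffs 3, 2, -5; outcome (D, c1), payoffs (10, 3).
Column gets 3 moving first and 2 moving second, so Column prefers to move first.

first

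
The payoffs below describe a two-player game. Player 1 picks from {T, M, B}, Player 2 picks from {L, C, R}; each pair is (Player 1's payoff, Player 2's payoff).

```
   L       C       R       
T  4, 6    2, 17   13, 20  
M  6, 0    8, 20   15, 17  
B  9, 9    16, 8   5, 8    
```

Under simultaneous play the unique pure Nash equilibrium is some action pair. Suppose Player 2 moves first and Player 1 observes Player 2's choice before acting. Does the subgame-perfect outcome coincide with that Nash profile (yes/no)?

Solve by backward induction (Player 2 leads).
- L: BR = B, leader payoff 9.
- C: BR = B, leader payoff 8.
- R: BR = M, leader payoff 17.
Maximizing over 9, 8, 17, Player 2 chooses R. Subgame-perfect outcome: (M, R) with payoffs (15, 17).
Under simultaneous play:
Player 1's best replies: L→B; C→B; R→M.
Player 2's best replies: T→R; M→C; B→L.
Only (B, L) has each player best-responding; Nash payoffs (9, 9).
Sequential outcome (M, R) differs from the Nash profile (B, L).

no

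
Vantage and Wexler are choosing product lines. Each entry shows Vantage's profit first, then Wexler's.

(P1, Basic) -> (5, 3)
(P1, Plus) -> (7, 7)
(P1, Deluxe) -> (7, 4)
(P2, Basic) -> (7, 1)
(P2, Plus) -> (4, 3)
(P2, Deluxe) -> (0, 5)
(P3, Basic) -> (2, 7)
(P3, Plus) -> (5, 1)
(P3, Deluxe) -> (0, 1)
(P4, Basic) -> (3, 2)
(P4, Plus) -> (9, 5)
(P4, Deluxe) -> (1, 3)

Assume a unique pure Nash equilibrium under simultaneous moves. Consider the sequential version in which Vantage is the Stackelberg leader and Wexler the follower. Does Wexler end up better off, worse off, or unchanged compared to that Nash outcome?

unchanged

Wexler best-responds to each possible Vantage move:
- P1: Wexler compares 3, 7, 4 and picks Plus; Vantage would get 7.
- P2: Wexler compares 1, 3, 5 and picks Deluxe; Vantage would get 0.
- P3: Wexler compares 7, 1, 1 and picks Basic; Vantage would get 2.
- P4: Wexler compares 2, 5, 3 and picks Plus; Vantage would get 9.
Maximizing over 7, 0, 2, 9, Vantage chooses P4. Subgame-perfect outcome: (P4, Plus) with payoffs (9, 5).
Under simultaneous play:
Vantage's best replies: Basic→P2; Plus→P4; Deluxe→P1.
Wexler's best replies: P1→Plus; P2→Deluxe; P3→Basic; P4→Plus.
Only (P4, Plus) has each player best-responding; Nash payoffs (9, 5).
Wexler earns 5 sequentially versus 5 at the Nash outcome: unchanged.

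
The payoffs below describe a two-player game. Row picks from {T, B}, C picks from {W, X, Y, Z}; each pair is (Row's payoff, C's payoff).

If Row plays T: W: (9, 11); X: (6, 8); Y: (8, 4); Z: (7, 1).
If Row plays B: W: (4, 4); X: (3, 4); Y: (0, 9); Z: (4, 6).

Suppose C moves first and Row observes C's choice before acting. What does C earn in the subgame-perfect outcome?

Solve by backward induction (C leads).
- W: Row compares 9, 4 and picks T; C would get 11.
- X: Row compares 6, 3 and picks T; C would get 8.
- Y: Row compares 8, 0 and picks T; C would get 4.
- Z: Row compares 7, 4 and picks T; C would get 1.
Among 11, 8, 4, 1, the best is 11 at W. Subgame-perfect outcome: (T, W) with payoffs (9, 11).

11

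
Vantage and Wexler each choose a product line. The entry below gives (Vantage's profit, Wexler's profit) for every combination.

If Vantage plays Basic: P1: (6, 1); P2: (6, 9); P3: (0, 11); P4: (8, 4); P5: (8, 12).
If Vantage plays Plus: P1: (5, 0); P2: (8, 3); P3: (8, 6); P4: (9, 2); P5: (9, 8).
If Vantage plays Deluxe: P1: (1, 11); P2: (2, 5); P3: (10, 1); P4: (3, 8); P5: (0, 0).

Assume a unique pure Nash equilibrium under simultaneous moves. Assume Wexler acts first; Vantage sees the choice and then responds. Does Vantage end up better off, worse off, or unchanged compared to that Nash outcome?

Work backward from Vantage's decision.
- P1 → Vantage plays Basic (best of 6, 5, 1); Wexler gets 1.
- P2 → Vantage plays Plus (best of 6, 8, 2); Wexler gets 3.
- P3 → Vantage plays Deluxe (best of 0, 8, 10); Wexler gets 1.
- P4 → Vantage plays Plus (best of 8, 9, 3); Wexler gets 2.
- P5 → Vantage plays Plus (best of 8, 9, 0); Wexler gets 8.
Maximizing over 1, 3, 1, 2, 8, Wexler chooses P5. Subgame-perfect outcome: (Plus, P5) with payoffs (9, 8).
For the simultaneous game, intersect best replies.
Vantage's best replies: P1→Basic; P2→Plus; P3→Deluxe; P4→Plus; P5→Plus.
Wexler's best replies: Basic→P5; Plus→P5; Deluxe→P1.
The unique mutual best reply is (Plus, P5), giving (9, 8).
Vantage earns 9 sequentially versus 9 at the Nash outcome: unchanged.

unchanged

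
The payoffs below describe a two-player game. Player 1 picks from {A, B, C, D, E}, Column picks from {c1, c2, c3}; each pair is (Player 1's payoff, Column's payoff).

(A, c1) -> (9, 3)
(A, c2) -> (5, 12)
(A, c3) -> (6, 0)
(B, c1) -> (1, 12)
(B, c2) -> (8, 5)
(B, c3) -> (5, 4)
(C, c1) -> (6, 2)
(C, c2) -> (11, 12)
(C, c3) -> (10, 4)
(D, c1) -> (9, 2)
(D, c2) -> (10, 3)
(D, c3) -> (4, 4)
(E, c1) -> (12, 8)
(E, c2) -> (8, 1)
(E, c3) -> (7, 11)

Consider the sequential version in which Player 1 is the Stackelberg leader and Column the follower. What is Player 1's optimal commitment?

C

Work backward from Column's decision.
- A → Column plays c2 (best of 3, 12, 0); Player 1 gets 5.
- B → Column plays c1 (best of 12, 5, 4); Player 1 gets 1.
- C → Column plays c2 (best of 2, 12, 4); Player 1 gets 11.
- D → Column plays c3 (best of 2, 3, 4); Player 1 gets 4.
- E → Column plays c3 (best of 8, 1, 11); Player 1 gets 7.
Among 5, 1, 11, 4, 7, the best is 11 at C. Subgame-perfect outcome: (C, c2) with payoffs (11, 12).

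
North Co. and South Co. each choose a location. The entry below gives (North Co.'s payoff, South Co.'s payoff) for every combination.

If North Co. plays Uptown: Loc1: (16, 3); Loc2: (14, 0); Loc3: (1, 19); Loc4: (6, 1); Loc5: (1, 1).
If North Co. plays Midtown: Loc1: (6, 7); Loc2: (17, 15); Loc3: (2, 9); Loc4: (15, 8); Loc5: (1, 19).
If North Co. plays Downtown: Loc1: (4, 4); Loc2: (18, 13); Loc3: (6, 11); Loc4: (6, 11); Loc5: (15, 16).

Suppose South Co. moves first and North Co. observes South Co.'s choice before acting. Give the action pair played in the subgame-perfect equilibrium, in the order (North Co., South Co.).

Solve by backward induction (South Co. leads).
- Loc1: North Co. compares 16, 6, 4 and picks Uptown; South Co. would get 3.
- Loc2: North Co. compares 14, 17, 18 and picks Downtown; South Co. would get 13.
- Loc3: North Co. compares 1, 2, 6 and picks Downtown; South Co. would get 11.
- Loc4: North Co. compares 6, 15, 6 and picks Midtown; South Co. would get 8.
- Loc5: North Co. compares 1, 1, 15 and picks Downtown; South Co. would get 16.
Among 3, 13, 11, 8, 16, the best is 16 at Loc5. Subgame-perfect outcome: (Downtown, Loc5) with payoffs (15, 16).

(Downtown, Loc5)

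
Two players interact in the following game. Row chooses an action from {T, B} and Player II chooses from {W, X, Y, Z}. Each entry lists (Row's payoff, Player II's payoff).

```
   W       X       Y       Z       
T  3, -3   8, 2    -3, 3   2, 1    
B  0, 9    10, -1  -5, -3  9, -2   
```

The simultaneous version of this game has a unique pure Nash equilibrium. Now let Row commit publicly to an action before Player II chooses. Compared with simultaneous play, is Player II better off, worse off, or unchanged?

better off

Solve by backward induction (Row leads).
- T → Player II plays Y (best of -3, 2, 3, 1); Row gets -3.
- B → Player II plays W (best of 9, -1, -3, -2); Row gets 0.
Row's induced payoffs are -3, 0, so Row commits to B. Subgame-perfect outcome: (B, W) with payoffs (0, 9).
Under simultaneous play:
Row's best replies: W→T; X→B; Y→T; Z→B.
Player II's best replies: T→Y; B→W.
The unique mutual best reply is (T, Y), giving (-3, 3).
Player II earns 9 sequentially versus 3 at the Nash outcome: better off.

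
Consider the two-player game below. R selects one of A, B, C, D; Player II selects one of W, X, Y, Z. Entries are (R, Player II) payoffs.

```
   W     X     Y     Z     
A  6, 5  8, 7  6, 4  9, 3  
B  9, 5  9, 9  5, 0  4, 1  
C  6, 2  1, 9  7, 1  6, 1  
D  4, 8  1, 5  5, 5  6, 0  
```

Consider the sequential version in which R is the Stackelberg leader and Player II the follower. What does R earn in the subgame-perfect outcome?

9

Backward induction with R moving first.
- A → Player II plays X (best of 5, 7, 4, 3); R gets 8.
- B → Player II plays X (best of 5, 9, 0, 1); R gets 9.
- C → Player II plays X (best of 2, 9, 1, 1); R gets 1.
- D → Player II plays W (best of 8, 5, 5, 0); R gets 4.
R's induced payoffs are 8, 9, 1, 4, so R commits to B. Subgame-perfect outcome: (B, X) with payoffs (9, 9).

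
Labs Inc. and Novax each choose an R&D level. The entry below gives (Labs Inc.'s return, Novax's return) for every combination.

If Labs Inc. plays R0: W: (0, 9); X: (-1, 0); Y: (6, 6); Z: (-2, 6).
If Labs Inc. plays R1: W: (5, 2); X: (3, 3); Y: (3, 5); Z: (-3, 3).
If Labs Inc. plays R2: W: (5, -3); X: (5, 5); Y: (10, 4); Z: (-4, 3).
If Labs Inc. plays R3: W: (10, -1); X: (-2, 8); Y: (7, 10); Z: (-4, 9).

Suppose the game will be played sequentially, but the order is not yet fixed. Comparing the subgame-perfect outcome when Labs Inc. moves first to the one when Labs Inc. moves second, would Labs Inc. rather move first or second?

first

If Labs Inc. leads: Novax's best replies are R0→W, R1→Y, R2→X, R3→Y; Labs Inc.'s induced payoffs 0, 3, 5, 7; outcome (R3, Y), payoffs (7, 10).
If Novax leads: Labs Inc.'s best replies are W→R3, X→R2, Y→R2, Z→R0; Novax's induced payoffs -1, 5, 4, 6; outcome (R0, Z), payoffs (-2, 6).
Labs Inc. gets 7 moving first and -2 moving second, so Labs Inc. prefers to move first.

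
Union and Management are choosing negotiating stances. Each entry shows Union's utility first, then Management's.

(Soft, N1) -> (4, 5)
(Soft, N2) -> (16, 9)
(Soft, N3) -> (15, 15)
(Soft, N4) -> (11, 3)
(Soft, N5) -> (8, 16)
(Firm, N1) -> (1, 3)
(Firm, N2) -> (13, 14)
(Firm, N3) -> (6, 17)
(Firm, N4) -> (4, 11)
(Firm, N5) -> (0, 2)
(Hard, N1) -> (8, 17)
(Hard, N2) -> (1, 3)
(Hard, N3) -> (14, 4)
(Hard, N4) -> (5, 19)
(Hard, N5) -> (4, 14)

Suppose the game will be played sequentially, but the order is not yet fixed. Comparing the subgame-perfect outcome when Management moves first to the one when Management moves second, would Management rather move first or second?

If Union leads: Management's best replies are Soft→N5, Firm→N3, Hard→N4; Union's induced payoffs 8, 6, 5; outcome (Soft, N5), payoffs (8, 16).
If Management leads: Union's best replies are N1→Hard, N2→Soft, N3→Soft, N4→Soft, N5→Soft; Management's induced payoffs 17, 9, 15, 3, 16; outcome (Hard, N1), payoffs (8, 17).
Management gets 17 moving first and 16 moving second, so Management prefers to move first.

first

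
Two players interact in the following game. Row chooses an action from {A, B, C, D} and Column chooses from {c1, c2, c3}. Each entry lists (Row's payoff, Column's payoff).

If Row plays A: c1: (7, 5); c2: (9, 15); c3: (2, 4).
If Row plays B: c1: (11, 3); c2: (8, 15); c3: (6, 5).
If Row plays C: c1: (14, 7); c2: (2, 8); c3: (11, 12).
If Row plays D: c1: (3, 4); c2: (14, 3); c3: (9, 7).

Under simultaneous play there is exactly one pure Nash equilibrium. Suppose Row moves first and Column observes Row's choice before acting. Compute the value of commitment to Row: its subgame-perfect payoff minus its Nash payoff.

0

Column best-responds to each possible Row move:
- A: BR = c2, leader payoff 9.
- B: BR = c2, leader payoff 8.
- C: BR = c3, leader payoff 11.
- D: BR = c3, leader payoff 9.
Among 9, 8, 11, 9, the best is 11 at C. Subgame-perfect outcome: (C, c3) with payoffs (11, 12).
Under simultaneous play:
Row's best replies: c1→C; c2→D; c3→C.
Column's best replies: A→c2; B→c2; C→c3; D→c3.
The unique mutual best reply is (C, c3), giving (11, 12).
Row's commitment gain: 11 − 11 = 0.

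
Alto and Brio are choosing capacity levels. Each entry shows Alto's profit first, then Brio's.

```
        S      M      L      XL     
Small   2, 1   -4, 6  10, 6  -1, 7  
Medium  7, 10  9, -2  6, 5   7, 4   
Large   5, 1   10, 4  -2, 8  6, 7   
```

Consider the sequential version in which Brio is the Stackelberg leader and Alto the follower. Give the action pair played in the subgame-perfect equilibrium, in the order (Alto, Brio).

Alto best-responds to each possible Brio move:
- S → Alto plays Medium (best of 2, 7, 5); Brio gets 10.
- M → Alto plays Large (best of -4, 9, 10); Brio gets 4.
- L → Alto plays Small (best of 10, 6, -2); Brio gets 6.
- XL → Alto plays Medium (best of -1, 7, 6); Brio gets 4.
Among 10, 4, 6, 4, the best is 10 at S. Subgame-perfect outcome: (Medium, S) with payoffs (7, 10).

(Medium, S)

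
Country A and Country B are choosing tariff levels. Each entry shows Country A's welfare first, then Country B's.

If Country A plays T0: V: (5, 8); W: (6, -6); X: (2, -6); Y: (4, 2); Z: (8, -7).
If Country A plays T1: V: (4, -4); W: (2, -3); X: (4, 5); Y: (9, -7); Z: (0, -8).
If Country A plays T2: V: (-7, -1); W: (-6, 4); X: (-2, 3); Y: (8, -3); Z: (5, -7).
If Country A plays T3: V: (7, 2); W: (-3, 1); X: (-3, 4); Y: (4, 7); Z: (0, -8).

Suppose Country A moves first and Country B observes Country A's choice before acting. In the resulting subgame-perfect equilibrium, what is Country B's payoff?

Solve by backward induction (Country A leads).
- T0 → Country B plays V (best of 8, -6, -6, 2, -7); Country A gets 5.
- T1 → Country B plays X (best of -4, -3, 5, -7, -8); Country A gets 4.
- T2 → Country B plays W (best of -1, 4, 3, -3, -7); Country A gets -6.
- T3 → Country B plays Y (best of 2, 1, 4, 7, -8); Country A gets 4.
Maximizing over 5, 4, -6, 4, Country A chooses T0. Subgame-perfect outcome: (T0, V) with payoffs (5, 8).

8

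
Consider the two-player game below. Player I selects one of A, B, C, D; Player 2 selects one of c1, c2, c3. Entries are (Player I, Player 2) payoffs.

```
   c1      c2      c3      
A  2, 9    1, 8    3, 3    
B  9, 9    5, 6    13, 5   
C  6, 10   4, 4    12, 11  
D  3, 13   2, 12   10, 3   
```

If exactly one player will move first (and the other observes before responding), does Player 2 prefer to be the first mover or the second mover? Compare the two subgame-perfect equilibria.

second

If Player I leads: Player 2's best replies are A→c1, B→c1, C→c3, D→c1; Player I's induced payoffs 2, 9, 12, 3; outcome (C, c3), payoffs (12, 11).
If Player 2 leads: Player I's best replies are c1→B, c2→B, c3→B; Player 2's induced payoffs 9, 6, 5; outcome (B, c1), payoffs (9, 9).
Player 2 gets 9 moving first and 11 moving second, so Player 2 prefers to move second.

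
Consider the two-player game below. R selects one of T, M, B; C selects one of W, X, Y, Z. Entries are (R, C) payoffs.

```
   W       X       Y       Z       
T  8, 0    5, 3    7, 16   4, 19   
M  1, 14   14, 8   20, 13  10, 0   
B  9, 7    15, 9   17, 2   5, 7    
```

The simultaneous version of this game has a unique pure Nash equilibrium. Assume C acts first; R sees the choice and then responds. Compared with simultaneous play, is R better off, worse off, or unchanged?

better off

R best-responds to each possible C move:
- W: BR = B, leader payoff 7.
- X: BR = B, leader payoff 9.
- Y: BR = M, leader payoff 13.
- Z: BR = M, leader payoff 0.
Among 7, 9, 13, 0, the best is 13 at Y. Subgame-perfect outcome: (M, Y) with payoffs (20, 13).
Now find the simultaneous Nash equilibrium.
R's best replies: W→B; X→B; Y→M; Z→M.
C's best replies: T→Z; M→W; B→X.
The unique mutual best reply is (B, X), giving (15, 9).
R earns 20 sequentially versus 15 at the Nash outcome: better off.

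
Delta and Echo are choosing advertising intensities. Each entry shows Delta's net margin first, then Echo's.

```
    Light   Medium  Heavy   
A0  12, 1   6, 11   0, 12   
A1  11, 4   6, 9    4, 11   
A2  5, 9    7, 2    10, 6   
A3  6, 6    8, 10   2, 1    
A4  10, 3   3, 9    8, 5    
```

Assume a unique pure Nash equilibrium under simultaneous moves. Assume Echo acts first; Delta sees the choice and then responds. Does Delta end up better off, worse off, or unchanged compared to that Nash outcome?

Backward induction with Echo moving first.
- Light: Delta compares 12, 11, 5, 6, 10 and picks A0; Echo would get 1.
- Medium: Delta compares 6, 6, 7, 8, 3 and picks A3; Echo would get 10.
- Heavy: Delta compares 0, 4, 10, 2, 8 and picks A2; Echo would get 6.
Among 1, 10, 6, the best is 10 at Medium. Subgame-perfect outcome: (A3, Medium) with payoffs (8, 10).
For the simultaneous game, intersect best replies.
Delta's best replies: Light→A0; Medium→A3; Heavy→A2.
Echo's best replies: A0→Heavy; A1→Heavy; A2→Light; A3→Medium; A4→Medium.
The unique mutual best reply is (A3, Medium), giving (8, 10).
Delta earns 8 sequentially versus 8 at the Nash outcome: unchanged.

unchanged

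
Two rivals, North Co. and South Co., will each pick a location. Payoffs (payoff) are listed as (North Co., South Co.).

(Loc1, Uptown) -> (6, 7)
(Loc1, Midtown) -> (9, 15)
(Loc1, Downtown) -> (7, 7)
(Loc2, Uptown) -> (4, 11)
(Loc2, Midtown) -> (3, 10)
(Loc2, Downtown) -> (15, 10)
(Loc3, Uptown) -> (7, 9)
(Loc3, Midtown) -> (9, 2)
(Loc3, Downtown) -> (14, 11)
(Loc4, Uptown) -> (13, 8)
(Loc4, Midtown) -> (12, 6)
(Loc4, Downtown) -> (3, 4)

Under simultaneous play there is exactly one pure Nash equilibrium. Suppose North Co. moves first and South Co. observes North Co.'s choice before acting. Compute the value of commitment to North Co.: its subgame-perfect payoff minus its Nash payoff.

1

Work backward from South Co.'s decision.
- Loc1: BR = Midtown, leader payoff 9.
- Loc2: BR = Uptown, leader payoff 4.
- Loc3: BR = Downtown, leader payoff 14.
- Loc4: BR = Uptown, leader payoff 13.
North Co.'s induced payoffs are 9, 4, 14, 13, so North Co. commits to Loc3. Subgame-perfect outcome: (Loc3, Downtown) with payoffs (14, 11).
Now find the simultaneous Nash equilibrium.
North Co.'s best replies: Uptown→Loc4; Midtown→Loc4; Downtown→Loc2.
South Co.'s best replies: Loc1→Midtown; Loc2→Uptown; Loc3→Downtown; Loc4→Uptown.
Only (Loc4, Uptown) has each player best-responding; Nash payoffs (13, 8).
North Co.'s commitment gain: 14 − 13 = 1.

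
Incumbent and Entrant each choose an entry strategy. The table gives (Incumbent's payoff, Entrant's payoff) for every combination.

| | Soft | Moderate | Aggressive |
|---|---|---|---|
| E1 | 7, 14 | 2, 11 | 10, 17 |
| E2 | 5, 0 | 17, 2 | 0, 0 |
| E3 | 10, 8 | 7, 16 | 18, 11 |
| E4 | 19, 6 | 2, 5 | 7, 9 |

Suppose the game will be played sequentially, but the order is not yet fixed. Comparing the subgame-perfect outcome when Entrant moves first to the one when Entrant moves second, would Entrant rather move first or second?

If Incumbent leads: Entrant's best replies are E1→Aggressive, E2→Moderate, E3→Moderate, E4→Aggressive; Incumbent's induced payoffs 10, 17, 7, 7; outcome (E2, Moderate), payoffs (17, 2).
If Entrant leads: Incumbent's best replies are Soft→E4, Moderate→E2, Aggressive→E3; Entrant's induced payoffs 6, 2, 11; outcome (E3, Aggressive), payoffs (18, 11).
Entrant gets 11 moving first and 2 moving second, so Entrant prefers to move first.

first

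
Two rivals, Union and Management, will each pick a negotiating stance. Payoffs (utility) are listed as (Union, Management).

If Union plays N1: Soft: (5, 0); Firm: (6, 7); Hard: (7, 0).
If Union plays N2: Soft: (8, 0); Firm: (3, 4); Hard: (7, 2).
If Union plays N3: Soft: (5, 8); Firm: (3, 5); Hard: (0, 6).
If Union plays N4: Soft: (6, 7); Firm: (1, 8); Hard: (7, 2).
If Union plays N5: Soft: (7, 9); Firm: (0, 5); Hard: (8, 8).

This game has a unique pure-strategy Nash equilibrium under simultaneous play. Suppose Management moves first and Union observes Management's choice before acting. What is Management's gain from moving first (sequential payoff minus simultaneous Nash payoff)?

1

Solve by backward induction (Management leads).
- Soft: Union compares 5, 8, 5, 6, 7 and picks N2; Management would get 0.
- Firm: Union compares 6, 3, 3, 1, 0 and picks N1; Management would get 7.
- Hard: Union compares 7, 7, 0, 7, 8 and picks N5; Management would get 8.
Among 0, 7, 8, the best is 8 at Hard. Subgame-perfect outcome: (N5, Hard) with payoffs (8, 8).
For the simultaneous game, intersect best replies.
Union's best replies: Soft→N2; Firm→N1; Hard→N5.
Management's best replies: N1→Firm; N2→Firm; N3→Soft; N4→Firm; N5→Soft.
The unique mutual best reply is (N1, Firm), giving (6, 7).
Management's commitment gain: 8 − 7 = 1.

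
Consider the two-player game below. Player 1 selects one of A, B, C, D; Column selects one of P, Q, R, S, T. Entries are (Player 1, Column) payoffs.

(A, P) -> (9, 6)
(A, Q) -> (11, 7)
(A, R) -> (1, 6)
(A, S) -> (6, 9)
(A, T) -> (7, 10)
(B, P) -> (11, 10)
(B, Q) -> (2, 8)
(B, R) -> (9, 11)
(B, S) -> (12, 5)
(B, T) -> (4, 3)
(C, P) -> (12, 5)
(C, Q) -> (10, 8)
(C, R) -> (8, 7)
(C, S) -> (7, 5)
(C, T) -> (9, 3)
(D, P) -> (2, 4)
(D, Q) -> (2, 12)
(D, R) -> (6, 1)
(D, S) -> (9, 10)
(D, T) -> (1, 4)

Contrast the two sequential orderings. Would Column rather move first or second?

If Player 1 leads: Column's best replies are A→T, B→R, C→Q, D→Q; Player 1's induced payoffs 7, 9, 10, 2; outcome (C, Q), payoffs (10, 8).
If Column leads: Player 1's best replies are P→C, Q→A, R→B, S→B, T→C; Column's induced payoffs 5, 7, 11, 5, 3; outcome (B, R), payoffs (9, 11).
Column gets 11 moving first and 8 moving second, so Column prefers to move first.

first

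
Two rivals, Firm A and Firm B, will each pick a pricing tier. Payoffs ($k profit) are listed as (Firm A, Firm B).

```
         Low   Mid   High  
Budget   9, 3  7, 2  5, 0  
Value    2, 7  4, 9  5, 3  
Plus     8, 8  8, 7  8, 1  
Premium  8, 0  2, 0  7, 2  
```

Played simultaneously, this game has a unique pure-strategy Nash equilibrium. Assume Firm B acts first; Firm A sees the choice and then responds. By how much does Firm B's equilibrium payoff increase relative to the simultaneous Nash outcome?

4

Solve by backward induction (Firm B leads).
- Low: BR = Budget, leader payoff 3.
- Mid: BR = Plus, leader payoff 7.
- High: BR = Plus, leader payoff 1.
Maximizing over 3, 7, 1, Firm B chooses Mid. Subgame-perfect outcome: (Plus, Mid) with payoffs (8, 7).
Under simultaneous play:
Firm A's best replies: Low→Budget; Mid→Plus; High→Plus.
Firm B's best replies: Budget→Low; Value→Mid; Plus→Low; Premium→High.
The unique mutual best reply is (Budget, Low), giving (9, 3).
Firm B's commitment gain: 7 − 3 = 4.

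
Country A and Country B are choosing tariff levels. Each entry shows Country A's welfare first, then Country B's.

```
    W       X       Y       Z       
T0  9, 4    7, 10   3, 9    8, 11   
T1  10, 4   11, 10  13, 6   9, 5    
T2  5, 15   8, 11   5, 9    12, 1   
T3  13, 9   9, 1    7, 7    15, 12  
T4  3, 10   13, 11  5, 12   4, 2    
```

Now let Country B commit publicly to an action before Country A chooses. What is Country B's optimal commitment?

Z

Solve by backward induction (Country B leads).
- W → Country A plays T3 (best of 9, 10, 5, 13, 3); Country B gets 9.
- X → Country A plays T4 (best of 7, 11, 8, 9, 13); Country B gets 11.
- Y → Country A plays T1 (best of 3, 13, 5, 7, 5); Country B gets 6.
- Z → Country A plays T3 (best of 8, 9, 12, 15, 4); Country B gets 12.
Among 9, 11, 6, 12, the best is 12 at Z. Subgame-perfect outcome: (T3, Z) with payoffs (15, 12).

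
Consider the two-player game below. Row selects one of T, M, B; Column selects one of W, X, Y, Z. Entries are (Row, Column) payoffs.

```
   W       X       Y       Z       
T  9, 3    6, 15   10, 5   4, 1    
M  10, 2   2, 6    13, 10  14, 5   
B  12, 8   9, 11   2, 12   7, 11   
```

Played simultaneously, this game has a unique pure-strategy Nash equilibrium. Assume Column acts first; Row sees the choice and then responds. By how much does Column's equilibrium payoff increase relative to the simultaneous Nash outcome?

Work backward from Row's decision.
- W: BR = B, leader payoff 8.
- X: BR = B, leader payoff 11.
- Y: BR = M, leader payoff 10.
- Z: BR = M, leader payoff 5.
Column's induced payoffs are 8, 11, 10, 5, so Column commits to X. Subgame-perfect outcome: (B, X) with payoffs (9, 11).
Under simultaneous play:
Row's best replies: W→B; X→B; Y→M; Z→M.
Column's best replies: T→X; M→Y; B→Y.
Only (M, Y) has each player best-responding; Nash payoffs (13, 10).
Column's commitment gain: 11 − 10 = 1.

1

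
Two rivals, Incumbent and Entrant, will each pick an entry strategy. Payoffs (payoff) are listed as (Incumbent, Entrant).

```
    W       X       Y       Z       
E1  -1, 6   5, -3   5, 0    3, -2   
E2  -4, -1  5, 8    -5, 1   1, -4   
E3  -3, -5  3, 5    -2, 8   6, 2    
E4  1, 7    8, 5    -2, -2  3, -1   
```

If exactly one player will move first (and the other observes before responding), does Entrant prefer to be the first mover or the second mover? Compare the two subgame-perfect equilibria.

second

If Incumbent leads: Entrant's best replies are E1→W, E2→X, E3→Y, E4→W; Incumbent's induced payoffs -1, 5, -2, 1; outcome (E2, X), payoffs (5, 8).
If Entrant leads: Incumbent's best replies are W→E4, X→E4, Y→E1, Z→E3; Entrant's induced payoffs 7, 5, 0, 2; outcome (E4, W), payoffs (1, 7).
Entrant gets 7 moving first and 8 moving second, so Entrant prefers to move second.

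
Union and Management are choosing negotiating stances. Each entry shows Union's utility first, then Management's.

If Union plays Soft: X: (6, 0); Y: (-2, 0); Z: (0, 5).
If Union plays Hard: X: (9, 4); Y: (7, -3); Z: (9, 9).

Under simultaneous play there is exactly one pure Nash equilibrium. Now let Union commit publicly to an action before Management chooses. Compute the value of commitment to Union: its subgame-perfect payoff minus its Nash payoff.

Management best-responds to each possible Union move:
- Soft: Management compares 0, 0, 5 and picks Z; Union would get 0.
- Hard: Management compares 4, -3, 9 and picks Z; Union would get 9.
Maximizing over 0, 9, Union chooses Hard. Subgame-perfect outcome: (Hard, Z) with payoffs (9, 9).
For the simultaneous game, intersect best replies.
Union's best replies: X→Hard; Y→Hard; Z→Hard.
Management's best replies: Soft→Z; Hard→Z.
The unique mutual best reply is (Hard, Z), giving (9, 9).
Union's commitment gain: 9 − 9 = 0.

0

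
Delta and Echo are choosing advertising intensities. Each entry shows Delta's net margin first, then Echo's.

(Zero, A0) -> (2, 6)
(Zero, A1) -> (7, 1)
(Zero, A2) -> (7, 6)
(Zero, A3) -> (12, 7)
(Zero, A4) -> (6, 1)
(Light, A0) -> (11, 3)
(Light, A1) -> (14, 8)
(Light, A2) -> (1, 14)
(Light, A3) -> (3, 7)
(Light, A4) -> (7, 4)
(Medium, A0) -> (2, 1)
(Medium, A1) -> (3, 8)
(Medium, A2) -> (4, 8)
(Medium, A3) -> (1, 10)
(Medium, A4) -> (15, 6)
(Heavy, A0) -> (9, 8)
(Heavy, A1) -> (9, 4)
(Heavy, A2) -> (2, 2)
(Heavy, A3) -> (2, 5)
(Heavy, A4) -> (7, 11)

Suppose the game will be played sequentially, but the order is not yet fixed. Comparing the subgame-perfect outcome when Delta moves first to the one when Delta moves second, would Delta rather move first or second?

If Delta leads: Echo's best replies are Zero→A3, Light→A2, Medium→A3, Heavy→A4; Delta's induced payoffs 12, 1, 1, 7; outcome (Zero, A3), payoffs (12, 7).
If Echo leads: Delta's best replies are A0→Light, A1→Light, A2→Zero, A3→Zero, A4→Medium; Echo's induced payoffs 3, 8, 6, 7, 6; outcome (Light, A1), payoffs (14, 8).
Delta gets 12 moving first and 14 moving second, so Delta prefers to move second.

second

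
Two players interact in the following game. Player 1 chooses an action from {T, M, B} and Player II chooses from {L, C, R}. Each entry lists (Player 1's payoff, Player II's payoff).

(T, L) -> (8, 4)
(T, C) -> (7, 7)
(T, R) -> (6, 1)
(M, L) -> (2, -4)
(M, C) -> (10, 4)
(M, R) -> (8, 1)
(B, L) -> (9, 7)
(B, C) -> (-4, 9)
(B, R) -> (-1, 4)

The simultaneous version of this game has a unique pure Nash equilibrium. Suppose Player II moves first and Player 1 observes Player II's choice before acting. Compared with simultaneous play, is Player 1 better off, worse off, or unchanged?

Solve by backward induction (Player II leads).
- L: BR = B, leader payoff 7.
- C: BR = M, leader payoff 4.
- R: BR = M, leader payoff 1.
Maximizing over 7, 4, 1, Player II chooses L. Subgame-perfect outcome: (B, L) with payoffs (9, 7).
Now find the simultaneous Nash equilibrium.
Player 1's best replies: L→B; C→M; R→M.
Player II's best replies: T→C; M→C; B→C.
The unique mutual best reply is (M, C), giving (10, 4).
Player 1 earns 9 sequentially versus 10 at the Nash outcome: worse off.

worse off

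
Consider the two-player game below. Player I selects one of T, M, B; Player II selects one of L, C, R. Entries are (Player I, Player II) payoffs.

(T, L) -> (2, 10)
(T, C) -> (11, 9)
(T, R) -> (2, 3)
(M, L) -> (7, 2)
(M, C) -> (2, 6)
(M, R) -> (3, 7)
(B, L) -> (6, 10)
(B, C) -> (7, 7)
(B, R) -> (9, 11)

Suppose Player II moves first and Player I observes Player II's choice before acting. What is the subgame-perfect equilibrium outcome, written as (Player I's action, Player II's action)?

(B, R)

Solve by backward induction (Player II leads).
- L → Player I plays M (best of 2, 7, 6); Player II gets 2.
- C → Player I plays T (best of 11, 2, 7); Player II gets 9.
- R → Player I plays B (best of 2, 3, 9); Player II gets 11.
Maximizing over 2, 9, 11, Player II chooses R. Subgame-perfect outcome: (B, R) with payoffs (9, 11).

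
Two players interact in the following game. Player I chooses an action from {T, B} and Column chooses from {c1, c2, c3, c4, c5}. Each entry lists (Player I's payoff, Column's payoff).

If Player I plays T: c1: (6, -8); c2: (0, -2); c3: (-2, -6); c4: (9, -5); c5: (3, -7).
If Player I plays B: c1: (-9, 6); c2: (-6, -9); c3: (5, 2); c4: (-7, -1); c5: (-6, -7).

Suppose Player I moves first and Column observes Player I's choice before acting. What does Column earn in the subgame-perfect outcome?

Backward induction with Player I moving first.
- T: Column compares -8, -2, -6, -5, -7 and picks c2; Player I would get 0.
- B: Column compares 6, -9, 2, -1, -7 and picks c1; Player I would get -9.
Maximizing over 0, -9, Player I chooses T. Subgame-perfect outcome: (T, c2) with payoffs (0, -2).

-2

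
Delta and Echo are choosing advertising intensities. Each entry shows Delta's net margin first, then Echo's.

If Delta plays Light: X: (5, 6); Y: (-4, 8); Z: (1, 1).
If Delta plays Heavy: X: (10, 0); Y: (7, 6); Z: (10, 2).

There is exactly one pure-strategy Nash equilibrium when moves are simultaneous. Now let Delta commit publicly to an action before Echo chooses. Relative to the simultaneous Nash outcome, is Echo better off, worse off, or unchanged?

Solve by backward induction (Delta leads).
- Light → Echo plays Y (best of 6, 8, 1); Delta gets -4.
- Heavy → Echo plays Y (best of 0, 6, 2); Delta gets 7.
Among -4, 7, the best is 7 at Heavy. Subgame-perfect outcome: (Heavy, Y) with payoffs (7, 6).
Now find the simultaneous Nash equilibrium.
Delta's best replies: X→Heavy; Y→Heavy; Z→Heavy.
Echo's best replies: Light→Y; Heavy→Y.
Only (Heavy, Y) has each player best-responding; Nash payoffs (7, 6).
Echo earns 6 sequentially versus 6 at the Nash outcome: unchanged.

unchanged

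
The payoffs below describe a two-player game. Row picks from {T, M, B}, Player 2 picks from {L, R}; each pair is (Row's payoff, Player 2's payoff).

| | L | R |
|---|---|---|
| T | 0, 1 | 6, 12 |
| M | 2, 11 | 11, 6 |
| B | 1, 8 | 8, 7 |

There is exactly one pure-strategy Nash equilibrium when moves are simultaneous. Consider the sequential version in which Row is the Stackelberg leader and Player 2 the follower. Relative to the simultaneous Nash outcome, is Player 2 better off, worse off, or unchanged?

better off

Backward induction with Row moving first.
- T: BR = R, leader payoff 6.
- M: BR = L, leader payoff 2.
- B: BR = L, leader payoff 1.
Maximizing over 6, 2, 1, Row chooses T. Subgame-perfect outcome: (T, R) with payoffs (6, 12).
Under simultaneous play:
Row's best replies: L→M; R→M.
Player 2's best replies: T→R; M→L; B→L.
Only (M, L) has each player best-responding; Nash payoffs (2, 11).
Player 2 earns 12 sequentially versus 11 at the Nash outcome: better off.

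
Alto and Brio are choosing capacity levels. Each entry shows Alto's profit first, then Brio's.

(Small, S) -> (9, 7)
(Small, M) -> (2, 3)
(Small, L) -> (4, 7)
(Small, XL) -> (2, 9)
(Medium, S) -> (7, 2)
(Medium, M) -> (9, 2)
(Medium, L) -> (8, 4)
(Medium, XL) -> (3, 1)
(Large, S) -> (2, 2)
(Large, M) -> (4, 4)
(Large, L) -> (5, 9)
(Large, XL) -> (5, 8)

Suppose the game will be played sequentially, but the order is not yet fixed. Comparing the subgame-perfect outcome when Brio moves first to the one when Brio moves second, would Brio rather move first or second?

first

If Alto leads: Brio's best replies are Small→XL, Medium→L, Large→L; Alto's induced payoffs 2, 8, 5; outcome (Medium, L), payoffs (8, 4).
If Brio leads: Alto's best replies are S→Small, M→Medium, L→Medium, XL→Large; Brio's induced payoffs 7, 2, 4, 8; outcome (Large, XL), payoffs (5, 8).
Brio gets 8 moving first and 4 moving second, so Brio prefers to move first.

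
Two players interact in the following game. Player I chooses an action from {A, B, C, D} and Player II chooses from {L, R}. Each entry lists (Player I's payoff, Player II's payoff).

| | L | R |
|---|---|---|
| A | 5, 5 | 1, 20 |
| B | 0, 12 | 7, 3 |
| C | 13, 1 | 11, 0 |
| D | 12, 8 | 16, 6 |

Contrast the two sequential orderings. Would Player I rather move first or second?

second

If Player I leads: Player II's best replies are A→R, B→L, C→L, D→L; Player I's induced payoffs 1, 0, 13, 12; outcome (C, L), payoffs (13, 1).
If Player II leads: Player I's best replies are L→C, R→D; Player II's induced payoffs 1, 6; outcome (D, R), payoffs (16, 6).
Player I gets 13 moving first and 16 moving second, so Player I prefers to move second.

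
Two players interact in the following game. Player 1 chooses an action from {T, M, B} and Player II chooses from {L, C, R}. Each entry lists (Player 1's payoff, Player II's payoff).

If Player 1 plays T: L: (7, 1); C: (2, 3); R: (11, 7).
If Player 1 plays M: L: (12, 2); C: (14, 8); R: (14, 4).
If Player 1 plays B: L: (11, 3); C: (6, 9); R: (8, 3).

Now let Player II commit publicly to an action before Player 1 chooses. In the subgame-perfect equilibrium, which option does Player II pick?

Player 1 best-responds to each possible Player II move:
- L → Player 1 plays M (best of 7, 12, 11); Player II gets 2.
- C → Player 1 plays M (best of 2, 14, 6); Player II gets 8.
- R → Player 1 plays M (best of 11, 14, 8); Player II gets 4.
Among 2, 8, 4, the best is 8 at C. Subgame-perfect outcome: (M, C) with payoffs (14, 8).

C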